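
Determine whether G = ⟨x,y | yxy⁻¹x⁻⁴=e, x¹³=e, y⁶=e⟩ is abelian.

x·y = xy but y·x = x⁴y, so x·y ≠ y·x and G is not abelian.

Answer: No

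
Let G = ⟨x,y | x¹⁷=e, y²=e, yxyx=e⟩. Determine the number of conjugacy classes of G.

The conjugacy classes (representative and size) are:
  [e] (size 1), [x¹⁶] (size 2), [x²] (size 2), [x³] (size 2), [x¹³] (size 2), [x¹²] (size 2), [x⁶] (size 2), [x¹⁰] (size 2), [x⁹] (size 2), [x⁷y] (size 17).
Class equation: 1 + 2 + 2 + 2 + 2 + 2 + 2 + 2 + 2 + 17 = 34 = |G|. So G has 10 conjugacy classes.

Answer: 10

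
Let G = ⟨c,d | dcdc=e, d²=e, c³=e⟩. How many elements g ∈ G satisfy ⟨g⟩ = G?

⟨g⟩ = G would require ord(g) = |G| = 6, but the maximum element order in G is 3 < 6. So G is not cyclic and no single element generates it: the count is 0.

Answer: 0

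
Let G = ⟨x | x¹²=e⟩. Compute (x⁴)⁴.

Compute successive powers of (x⁴), reducing at each step:
  (x⁴)²: (x⁴) · x⁴ = x⁸
  (x⁴)³: (x⁸) · x⁴ = e
  (x⁴)⁴: e · x⁴ = x⁴

Answer: x⁴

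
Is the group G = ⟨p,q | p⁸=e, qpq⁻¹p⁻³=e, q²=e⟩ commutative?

p·q = pq but q·p = p³q, so p·q ≠ q·p and G is not abelian.

Answer: No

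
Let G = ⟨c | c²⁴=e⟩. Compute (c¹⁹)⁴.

Compute successive powers of (c¹⁹), reducing at each step:
  (c¹⁹)²: (c¹⁹) · c¹⁹ = c¹⁴
  (c¹⁹)³: (c¹⁴) · c¹⁹ = c⁹
  (c¹⁹)⁴: (c⁹) · c¹⁹ = c⁴

Answer: c⁴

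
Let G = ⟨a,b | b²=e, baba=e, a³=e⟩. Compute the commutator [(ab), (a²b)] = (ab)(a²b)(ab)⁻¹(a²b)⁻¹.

[(ab), (a²b)] = (ab)·(a²b)·(ab)⁻¹·(a²b)⁻¹.
  (ab) · (a²b) = a²
  (a²) · (ab) = b
  b · (a²b) = a

Answer: a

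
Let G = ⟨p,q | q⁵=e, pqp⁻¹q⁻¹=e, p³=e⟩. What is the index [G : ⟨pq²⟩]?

First find ord(pq²) by computing successive powers:
  (pq²)¹ = pq², (pq²)² = p²q⁴, (pq²)³ = q, (pq²)⁴ = pq³, (pq²)⁵ = p², (pq²)⁶ = q², (pq²)⁷ = pq⁴, (pq²)⁸ = p²q, (pq²)⁹ = q³, (pq²)¹⁰ = p, (pq²)¹¹ = p²q², (pq²)¹² = q⁴, (pq²)¹³ = pq, (pq²)¹⁴ = p²q³, (pq²)¹⁵ = e.
So |⟨pq²⟩| = ord(pq²) = 15. With |G| = 15, by Lagrange [G : ⟨pq²⟩] = 15/15 = 1.

Answer: 1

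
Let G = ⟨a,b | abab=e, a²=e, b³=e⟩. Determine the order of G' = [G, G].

G' = [G, G] is generated by all commutators. The generator-pair commutators are: [a, b] = b.
The subgroup they normally generate is {e, b, b²}, of order 3.
Check: |G/G'| = 6/3 = 2 is the order of the abelianisation.

Answer: 3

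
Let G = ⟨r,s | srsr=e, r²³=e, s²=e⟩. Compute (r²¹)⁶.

Compute successive powers of (r²¹), reducing at each step:
  (r²¹)²: (r²¹) · r²¹ = r¹⁹
  (r²¹)³: (r¹⁹) · r²¹ = r¹⁷
  (r²¹)⁴: (r¹⁷) · r²¹ = r¹⁵
  (r²¹)⁵: (r¹⁵) · r²¹ = r¹³
  (r²¹)⁶: (r¹³) · r²¹ = r¹¹

Answer: r¹¹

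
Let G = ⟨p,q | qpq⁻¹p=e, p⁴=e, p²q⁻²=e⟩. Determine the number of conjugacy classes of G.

The conjugacy classes (representative and size) are:
  [e] (size 1), [p³] (size 2), [p²] (size 1), [q⁻¹] (size 2), [pq] (size 2).
Class equation: 1 + 2 + 1 + 2 + 2 = 8 = |G|. So G has 5 conjugacy classes.

Answer: 5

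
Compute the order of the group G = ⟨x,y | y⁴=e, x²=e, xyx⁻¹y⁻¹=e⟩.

Enumerate words in the generators, reducing via the relations: the distinct elements are
  {e, x, y, xy, y², y³, xy², xy³}.
No further products give new elements, so |G| = 8.

Answer: 8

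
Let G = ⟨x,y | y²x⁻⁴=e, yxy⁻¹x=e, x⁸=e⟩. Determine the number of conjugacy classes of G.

The conjugacy classes (representative and size) are:
  [e] (size 1), [x⁷] (size 2), [x²] (size 2), [x⁵] (size 2), [x⁴] (size 1), [x²y⁻¹] (size 4), [x³y] (size 4).
Class equation: 1 + 2 + 2 + 2 + 1 + 4 + 4 = 16 = |G|. So G has 7 conjugacy classes.

Answer: 7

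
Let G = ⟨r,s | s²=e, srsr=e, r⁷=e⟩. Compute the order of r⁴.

Compute successive powers until reaching e:
  (r⁴)¹ = r⁴, (r⁴)² = r, (r⁴)³ = r⁵, (r⁴)⁴ = r², (r⁴)⁵ = r⁶, (r⁴)⁶ = r³, (r⁴)⁷ = e.
The smallest positive k with (r⁴)ᵏ = e is 7.

Answer: 7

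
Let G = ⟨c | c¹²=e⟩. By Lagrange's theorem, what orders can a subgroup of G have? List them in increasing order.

|G| = 12 = 2² · 3. By Lagrange's theorem the order of any subgroup divides 12; the divisors of 12 are 1, 2, 3, 4, 6, 12.

Answer: 1, 2, 3, 4, 6, 12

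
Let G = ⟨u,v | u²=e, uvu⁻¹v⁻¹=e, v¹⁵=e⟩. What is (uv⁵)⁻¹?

The order of (uv⁵) is 6 (smallest k with (uv⁵)ᵏ = e), so (uv⁵)⁻¹ = (uv⁵)⁵ = uv¹⁰.
Check: (uv⁵) · (uv¹⁰) → (uv⁵) · u = v⁵;   (v⁵) · v¹⁰ = e, giving e as required.

Answer: uv¹⁰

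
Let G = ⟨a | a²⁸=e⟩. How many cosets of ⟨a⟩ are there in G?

First find ord(a) by computing successive powers:
  a¹ = a, a² = a², a³ = a³, a⁴ = a⁴, a⁵ = a⁵, a⁶ = a⁶, a⁷ = a⁷, a⁸ = a⁸, a⁹ = a⁹, a¹⁰ = a¹⁰, a¹¹ = a¹¹, a¹² = a¹², a¹³ = a¹³, a¹⁴ = a¹⁴, a¹⁵ = a¹⁵, a¹⁶ = a¹⁶, a¹⁷ = a¹⁷, a¹⁸ = a¹⁸, a¹⁹ = a¹⁹, a²⁰ = a²⁰, a²¹ = a²¹, a²² = a²², a²³ = a²³, a²⁴ = a²⁴, a²⁵ = a²⁵, a²⁶ = a²⁶, a²⁷ = a²⁷, a²⁸ = e.
So |⟨a⟩| = ord(a) = 28. With |G| = 28, by Lagrange [G : ⟨a⟩] = 28/28 = 1.

Answer: 1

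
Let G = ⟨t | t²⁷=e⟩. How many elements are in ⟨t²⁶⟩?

|⟨t²⁶⟩| equals the order of t²⁶. Compute successive powers until reaching e:
  (t²⁶)¹ = t²⁶, (t²⁶)² = t²⁵, (t²⁶)³ = t²⁴, (t²⁶)⁴ = t²³, (t²⁶)⁵ = t²², (t²⁶)⁶ = t²¹, (t²⁶)⁷ = t²⁰, (t²⁶)⁸ = t¹⁹, (t²⁶)⁹ = t¹⁸, (t²⁶)¹⁰ = t¹⁷, (t²⁶)¹¹ = t¹⁶, (t²⁶)¹² = t¹⁵, (t²⁶)¹³ = t¹⁴, (t²⁶)¹⁴ = t¹³, (t²⁶)¹⁵ = t¹², (t²⁶)¹⁶ = t¹¹, (t²⁶)¹⁷ = t¹⁰, (t²⁶)¹⁸ = t⁹, (t²⁶)¹⁹ = t⁸, (t²⁶)²⁰ = t⁷, (t²⁶)²¹ = t⁶, (t²⁶)²² = t⁵, (t²⁶)²³ = t⁴, (t²⁶)²⁴ = t³, (t²⁶)²⁵ = t², (t²⁶)²⁶ = t, (t²⁶)²⁷ = e.
The smallest positive k with (t²⁶)ᵏ = e is 27, so |⟨t²⁶⟩| = 27.

Answer: 27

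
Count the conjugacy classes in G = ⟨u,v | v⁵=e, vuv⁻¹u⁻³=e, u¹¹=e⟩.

The conjugacy classes (representative and size) are:
  [e] (size 1), [u³] (size 5), [u⁶] (size 5), [u⁷v] (size 11), [u⁹v²] (size 11), [u⁷v³] (size 11), [u⁷v⁴] (size 11).
Class equation: 1 + 5 + 5 + 11 + 11 + 11 + 11 = 55 = |G|. So G has 7 conjugacy classes.

Answer: 7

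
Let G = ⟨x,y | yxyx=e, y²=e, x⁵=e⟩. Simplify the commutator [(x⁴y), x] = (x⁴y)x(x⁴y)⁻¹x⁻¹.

[(x⁴y), x] = (x⁴y)·x·(x⁴y)⁻¹·x⁻¹.
  (x⁴y) · x = x³y
  (x³y) · (x⁴y) = x⁴
  (x⁴) · (x⁴) = x³

Answer: x³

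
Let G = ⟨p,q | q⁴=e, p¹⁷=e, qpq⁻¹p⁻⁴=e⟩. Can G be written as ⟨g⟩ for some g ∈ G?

Every cyclic group is abelian. But p·q = pq while q·p = p⁴q, so p·q ≠ q·p and G is not abelian. Hence G is not cyclic.

Answer: No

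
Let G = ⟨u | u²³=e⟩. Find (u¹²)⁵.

Compute successive powers of (u¹²), reducing at each step:
  (u¹²)²: (u¹²) · u¹² = u
  (u¹²)³: u · u¹² = u¹³
  (u¹²)⁴: (u¹³) · u¹² = u²
  (u¹²)⁵: (u²) · u¹² = u¹⁴

Answer: u¹⁴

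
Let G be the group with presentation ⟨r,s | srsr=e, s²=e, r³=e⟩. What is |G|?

Enumerate words in the generators, reducing via the relations: the distinct elements are
  {e, r, s, rs, r², r²s}.
No further products give new elements, so |G| = 6.

Answer: 6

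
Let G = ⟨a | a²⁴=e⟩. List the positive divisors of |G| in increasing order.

|G| = 24 = 2³ · 3. By Lagrange's theorem the order of any subgroup divides 24; the divisors of 24 are 1, 2, 3, 4, 6, 8, 12, 24.

Answer: 1, 2, 3, 4, 6, 8, 12, 24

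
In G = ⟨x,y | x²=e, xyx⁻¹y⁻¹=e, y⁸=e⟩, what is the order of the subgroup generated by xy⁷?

|⟨xy⁷⟩| equals the order of xy⁷. Compute successive powers until reaching e:
  (xy⁷)¹ = xy⁷, (xy⁷)² = y⁶, (xy⁷)³ = xy⁵, (xy⁷)⁴ = y⁴, (xy⁷)⁵ = xy³, (xy⁷)⁶ = y², (xy⁷)⁷ = xy, (xy⁷)⁸ = e.
The smallest positive k with (xy⁷)ᵏ = e is 8, so |⟨xy⁷⟩| = 8.

Answer: 8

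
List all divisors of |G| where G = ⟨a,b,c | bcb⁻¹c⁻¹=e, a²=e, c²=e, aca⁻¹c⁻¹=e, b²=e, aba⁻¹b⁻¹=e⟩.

|G| = 8 = 2³. By Lagrange's theorem the order of any subgroup divides 8; the divisors of 8 are 1, 2, 4, 8.

Answer: 1, 2, 4, 8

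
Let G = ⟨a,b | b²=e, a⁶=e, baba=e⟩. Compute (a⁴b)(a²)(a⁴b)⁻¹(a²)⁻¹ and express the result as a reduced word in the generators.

[(a⁴b), (a²)] = (a⁴b)·(a²)·(a⁴b)⁻¹·(a²)⁻¹.
  (a⁴b) · (a²) = a²b
  (a²b) · (a⁴b) = a⁴
  (a⁴) · (a⁴) = a²

Answer: a²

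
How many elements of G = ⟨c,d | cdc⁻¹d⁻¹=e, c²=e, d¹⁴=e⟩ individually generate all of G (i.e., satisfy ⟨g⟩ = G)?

⟨g⟩ = G would require ord(g) = |G| = 28, but the maximum element order in G is 14 < 28. So G is not cyclic and no single element generates it: the count is 0.

Answer: 0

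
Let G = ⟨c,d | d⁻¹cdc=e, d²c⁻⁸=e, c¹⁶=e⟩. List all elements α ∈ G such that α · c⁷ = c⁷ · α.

⟨c⁷⟩ ⊆ C_G(c⁷) since powers of c⁷ commute with c⁷; so |C_G(c⁷)| ≥ |⟨c⁷⟩| = 16.
By orbit–stabilizer, |C_G(c⁷)| = |G| / |conj. class of c⁷| = 32 / 2 = 16.
The 16 elements commuting with c⁷ are {e, c, c², c³, c⁴, c⁵, c⁶, c⁷, c⁸, c⁹, c¹⁰, c¹¹, c¹², c¹³, c¹⁴, c¹⁵}.

Answer: {e, c, c², c³, c⁴, c⁵, c⁶, c⁷, c⁸, c⁹, c¹⁰, c¹¹, c¹², c¹³, c¹⁴, c¹⁵}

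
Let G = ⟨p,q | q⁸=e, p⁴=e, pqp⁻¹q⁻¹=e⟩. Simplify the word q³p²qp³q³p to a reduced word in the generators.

Multiply left to right, reducing at each step:
  (q³) · p² = p²q³
  (p²q³) · q = p²q⁴
  (p²q⁴) · p³ = pq⁴
  (pq⁴) · q³ = pq⁷
  (pq⁷) · p = p²q⁷

Answer: p²q⁷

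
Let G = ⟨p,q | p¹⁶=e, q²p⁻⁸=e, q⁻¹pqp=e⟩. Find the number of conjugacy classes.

The conjugacy classes (representative and size) are:
  [e] (size 1), [p] (size 2), [p¹⁴] (size 2), [p³] (size 2), [p¹²] (size 2), [p⁵] (size 2), [p¹⁰] (size 2), [p⁷] (size 2), [p⁸] (size 1), [p⁶q] (size 8), [p³q⁻¹] (size 8).
Class equation: 1 + 2 + 2 + 2 + 2 + 2 + 2 + 2 + 1 + 8 + 8 = 32 = |G|. So G has 11 conjugacy classes.

Answer: 11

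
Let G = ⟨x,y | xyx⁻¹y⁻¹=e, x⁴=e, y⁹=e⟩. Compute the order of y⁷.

Compute successive powers until reaching e:
  (y⁷)¹ = y⁷, (y⁷)² = y⁵, (y⁷)³ = y³, (y⁷)⁴ = y, (y⁷)⁵ = y⁸, (y⁷)⁶ = y⁶, (y⁷)⁷ = y⁴, (y⁷)⁸ = y², (y⁷)⁹ = e.
The smallest positive k with (y⁷)ᵏ = e is 9.

Answer: 9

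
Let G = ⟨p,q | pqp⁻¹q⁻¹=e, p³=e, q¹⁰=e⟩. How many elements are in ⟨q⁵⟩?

|⟨q⁵⟩| equals the order of q⁵. Compute successive powers until reaching e:
  (q⁵)¹ = q⁵, (q⁵)² = e.
The smallest positive k with (q⁵)ᵏ = e is 2, so |⟨q⁵⟩| = 2.

Answer: 2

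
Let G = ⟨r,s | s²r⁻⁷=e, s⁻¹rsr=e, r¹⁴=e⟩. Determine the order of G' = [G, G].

G' = [G, G] is generated by all commutators. The generator-pair commutators are: [r, s] = r².
The subgroup they normally generate is {e, r², r⁴, r⁶, r⁸, r¹⁰, r¹²}, of order 7.
Check: |G/G'| = 28/7 = 4 is the order of the abelianisation.

Answer: 7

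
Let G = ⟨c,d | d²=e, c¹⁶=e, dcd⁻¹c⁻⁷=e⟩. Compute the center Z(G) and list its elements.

An element z ∈ Z(G) iff z commutes with every generator.
For example c⁸ is central: (c⁸)·c = c⁹ = c·(c⁸); (c⁸)·d = c⁸d = d·(c⁸).
Whereas c ∉ Z(G) since c·d = cd ≠ c⁷d = d·c.
Checking each of the 32 elements this way gives Z(G) = {e, c⁸}, of order 2.

Answer: {e, c⁸}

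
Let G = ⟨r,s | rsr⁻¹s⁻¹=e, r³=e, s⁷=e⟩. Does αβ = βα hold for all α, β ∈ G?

Each pair of generators commutes: r·s = rs = s·r. Since the generators pairwise commute, every element of G commutes with every other, so G is abelian.

Answer: Yes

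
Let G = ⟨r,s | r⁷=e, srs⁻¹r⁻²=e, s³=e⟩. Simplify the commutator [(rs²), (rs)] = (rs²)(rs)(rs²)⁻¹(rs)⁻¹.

[(rs²), (rs)] = (rs²)·(rs)·(rs²)⁻¹·(rs)⁻¹.
  (rs²) · (rs) = r⁵
  (r⁵) · (r⁵s) = r³s
  (r³s) · (r³s²) = r²

Answer: r²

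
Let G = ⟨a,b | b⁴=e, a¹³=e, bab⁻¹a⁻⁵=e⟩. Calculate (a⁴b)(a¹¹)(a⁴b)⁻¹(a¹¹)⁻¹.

[(a⁴b), (a¹¹)] = (a⁴b)·(a¹¹)·(a⁴b)⁻¹·(a¹¹)⁻¹.
  (a⁴b) · (a¹¹) = a⁷b
  (a⁷b) · (a⁷b³) = a³
  (a³) · (a²) = a⁵

Answer: a⁵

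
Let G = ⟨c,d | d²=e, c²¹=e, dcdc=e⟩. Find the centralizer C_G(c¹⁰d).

⟨c¹⁰d⟩ ⊆ C_G(c¹⁰d) since powers of c¹⁰d commute with c¹⁰d; so |C_G(c¹⁰d)| ≥ |⟨c¹⁰d⟩| = 2.
By orbit–stabilizer, |C_G(c¹⁰d)| = |G| / |conj. class of c¹⁰d| = 42 / 21 = 2.
The 2 elements commuting with c¹⁰d are {e, c¹⁰d}.

Answer: {e, c¹⁰d}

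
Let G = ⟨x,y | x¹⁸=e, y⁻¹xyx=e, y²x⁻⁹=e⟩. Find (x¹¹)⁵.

Compute successive powers of (x¹¹), reducing at each step:
  (x¹¹)²: (x¹¹) · x¹¹ = x⁴
  (x¹¹)³: (x⁴) · x¹¹ = x¹⁵
  (x¹¹)⁴: (x¹⁵) · x¹¹ = x⁸
  (x¹¹)⁵: (x⁸) · x¹¹ = x

Answer: x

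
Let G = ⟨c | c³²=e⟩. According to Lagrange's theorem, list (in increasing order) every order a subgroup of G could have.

|G| = 32 = 2⁵. By Lagrange's theorem the order of any subgroup divides 32; the divisors of 32 are 1, 2, 4, 8, 16, 32.

Answer: 1, 2, 4, 8, 16, 32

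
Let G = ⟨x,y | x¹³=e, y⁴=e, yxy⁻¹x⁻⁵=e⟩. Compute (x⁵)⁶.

Compute successive powers of (x⁵), reducing at each step:
  (x⁵)²: (x⁵) · x⁵ = x¹⁰
  (x⁵)³: (x¹⁰) · x⁵ = x²
  (x⁵)⁴: (x²) · x⁵ = x⁷
  (x⁵)⁵: (x⁷) · x⁵ = x¹²
  (x⁵)⁶: (x¹²) · x⁵ = x⁴

Answer: x⁴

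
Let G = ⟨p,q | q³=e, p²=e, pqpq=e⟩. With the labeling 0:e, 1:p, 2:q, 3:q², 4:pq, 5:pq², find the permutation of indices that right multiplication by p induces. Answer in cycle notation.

(0 1)(2 5)(3 4)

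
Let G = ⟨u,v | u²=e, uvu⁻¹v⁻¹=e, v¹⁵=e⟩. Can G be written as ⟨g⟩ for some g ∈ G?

|G| = 30. The element uv has order 30 (its powers give 30 distinct elements), so ⟨uv⟩ = G and G is cyclic.

Answer: Yes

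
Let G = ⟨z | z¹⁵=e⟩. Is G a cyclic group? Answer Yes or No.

|G| = 15. The element z has order 15 (its powers give 15 distinct elements), so ⟨z⟩ = G and G is cyclic.

Answer: Yes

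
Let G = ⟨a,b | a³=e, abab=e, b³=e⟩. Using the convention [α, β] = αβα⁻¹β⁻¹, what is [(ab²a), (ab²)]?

[(ab²a), (ab²)] = (ab²a)·(ab²)·(ab²a)⁻¹·(ab²)⁻¹.
  (ab²a) · (ab²) = a²
  (a²) · (ab²a) = b²a
  (b²a) · (ba²) = a²b²

Answer: a²b²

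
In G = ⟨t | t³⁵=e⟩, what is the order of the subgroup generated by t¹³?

|⟨t¹³⟩| equals the order of t¹³. Compute successive powers until reaching e:
  (t¹³)¹ = t¹³, (t¹³)² = t²⁶, (t¹³)³ = t⁴, (t¹³)⁴ = t¹⁷, (t¹³)⁵ = t³⁰, (t¹³)⁶ = t⁸, (t¹³)⁷ = t²¹, (t¹³)⁸ = t³⁴, (t¹³)⁹ = t¹², (t¹³)¹⁰ = t²⁵, (t¹³)¹¹ = t³, (t¹³)¹² = t¹⁶, (t¹³)¹³ = t²⁹, (t¹³)¹⁴ = t⁷, (t¹³)¹⁵ = t²⁰, (t¹³)¹⁶ = t³³, (t¹³)¹⁷ = t¹¹, (t¹³)¹⁸ = t²⁴, (t¹³)¹⁹ = t², (t¹³)²⁰ = t¹⁵, (t¹³)²¹ = t²⁸, (t¹³)²² = t⁶, (t¹³)²³ = t¹⁹, (t¹³)²⁴ = t³², (t¹³)²⁵ = t¹⁰, (t¹³)²⁶ = t²³, (t¹³)²⁷ = t, (t¹³)²⁸ = t¹⁴, (t¹³)²⁹ = t²⁷, (t¹³)³⁰ = t⁵, (t¹³)³¹ = t¹⁸, (t¹³)³² = t³¹, (t¹³)³³ = t⁹, (t¹³)³⁴ = t²², (t¹³)³⁵ = e.
The smallest positive k with (t¹³)ᵏ = e is 35, so |⟨t¹³⟩| = 35.

Answer: 35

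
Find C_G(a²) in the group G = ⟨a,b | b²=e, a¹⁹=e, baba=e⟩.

⟨a²⟩ ⊆ C_G(a²) since powers of a² commute with a²; so |C_G(a²)| ≥ |⟨a²⟩| = 19.
By orbit–stabilizer, |C_G(a²)| = |G| / |conj. class of a²| = 38 / 2 = 19.
The 19 elements commuting with a² are {e, a, a², a³, a⁴, a⁵, a⁶, a⁷, a⁸, a⁹, a¹⁰, a¹¹, a¹², a¹³, a¹⁴, a¹⁵, a¹⁶, a¹⁷, a¹⁸}.

Answer: {e, a, a², a³, a⁴, a⁵, a⁶, a⁷, a⁸, a⁹, a¹⁰, a¹¹, a¹², a¹³, a¹⁴, a¹⁵, a¹⁶, a¹⁷, a¹⁸}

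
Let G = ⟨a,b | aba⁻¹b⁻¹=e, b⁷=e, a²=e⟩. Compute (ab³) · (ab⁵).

Compute (ab³) · (ab⁵) by multiplying left to right and reducing via the relations at each step:
  (ab³) · a = b³
  (b³) · b⁵ = b

Answer: b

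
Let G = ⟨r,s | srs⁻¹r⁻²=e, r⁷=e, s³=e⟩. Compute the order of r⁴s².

Compute successive powers until reaching e:
  (r⁴s²)¹ = r⁴s², (r⁴s²)² = r⁶s, (r⁴s²)³ = e.
The smallest positive k with (r⁴s²)ᵏ = e is 3.

Answer: 3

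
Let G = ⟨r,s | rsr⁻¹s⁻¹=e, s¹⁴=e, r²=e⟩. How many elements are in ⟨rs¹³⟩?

|⟨rs¹³⟩| equals the order of rs¹³. Compute successive powers until reaching e:
  (rs¹³)¹ = rs¹³, (rs¹³)² = s¹², (rs¹³)³ = rs¹¹, (rs¹³)⁴ = s¹⁰, (rs¹³)⁵ = rs⁹, (rs¹³)⁶ = s⁸, (rs¹³)⁷ = rs⁷, (rs¹³)⁸ = s⁶, (rs¹³)⁹ = rs⁵, (rs¹³)¹⁰ = s⁴, (rs¹³)¹¹ = rs³, (rs¹³)¹² = s², (rs¹³)¹³ = rs, (rs¹³)¹⁴ = e.
The smallest positive k with (rs¹³)ᵏ = e is 14, so |⟨rs¹³⟩| = 14.

Answer: 14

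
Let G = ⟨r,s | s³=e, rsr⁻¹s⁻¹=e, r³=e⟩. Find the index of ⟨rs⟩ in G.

First find ord(rs) by computing successive powers:
  (rs)¹ = rs, (rs)² = r²s², (rs)³ = e.
So |⟨rs⟩| = ord(rs) = 3. With |G| = 9, by Lagrange [G : ⟨rs⟩] = 9/3 = 3.

Answer: 3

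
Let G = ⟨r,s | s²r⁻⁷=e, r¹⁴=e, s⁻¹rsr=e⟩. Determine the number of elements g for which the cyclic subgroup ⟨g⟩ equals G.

⟨g⟩ = G would require ord(g) = |G| = 28, but the maximum element order in G is 14 < 28. So G is not cyclic and no single element generates it: the count is 0.

Answer: 0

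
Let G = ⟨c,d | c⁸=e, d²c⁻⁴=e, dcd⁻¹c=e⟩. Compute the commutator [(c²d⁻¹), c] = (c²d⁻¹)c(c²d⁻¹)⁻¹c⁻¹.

[(c²d⁻¹), c] = (c²d⁻¹)·c·(c²d⁻¹)⁻¹·c⁻¹.
  (c²d⁻¹) · c = cd⁻¹
  (cd⁻¹) · (c²d) = c⁷
  (c⁷) · (c⁷) = c⁶

Answer: c⁶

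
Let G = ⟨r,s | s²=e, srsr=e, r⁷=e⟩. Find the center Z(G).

An element z ∈ Z(G) iff z commutes with every generator.
For example e is central: e·r = r = r·e; e·s = s = s·e.
Whereas r ∉ Z(G) since r·s = rs ≠ r⁶s = s·r.
Checking each of the 14 elements this way gives Z(G) = {e}, of order 1.

Answer: {e}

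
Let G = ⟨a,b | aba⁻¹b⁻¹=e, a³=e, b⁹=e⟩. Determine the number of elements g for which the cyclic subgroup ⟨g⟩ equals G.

⟨g⟩ = G would require ord(g) = |G| = 27, but the maximum element order in G is 9 < 27. So G is not cyclic and no single element generates it: the count is 0.

Answer: 0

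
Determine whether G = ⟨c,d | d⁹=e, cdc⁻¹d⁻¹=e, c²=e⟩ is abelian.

Each pair of generators commutes: c·d = cd = d·c. Since the generators pairwise commute, every element of G commutes with every other, so G is abelian.

Answer: Yes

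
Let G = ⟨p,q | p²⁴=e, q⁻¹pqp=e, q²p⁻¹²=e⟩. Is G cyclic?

Every cyclic group is abelian. But p·q = pq while q·p = p¹¹q⁻¹, so p·q ≠ q·p and G is not abelian. Hence G is not cyclic.

Answer: No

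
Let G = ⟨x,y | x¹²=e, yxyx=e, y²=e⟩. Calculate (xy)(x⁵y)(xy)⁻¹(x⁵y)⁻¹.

[(xy), (x⁵y)] = (xy)·(x⁵y)·(xy)⁻¹·(x⁵y)⁻¹.
  (xy) · (x⁵y) = x⁸
  (x⁸) · (xy) = x⁹y
  (x⁹y) · (x⁵y) = x⁴

Answer: x⁴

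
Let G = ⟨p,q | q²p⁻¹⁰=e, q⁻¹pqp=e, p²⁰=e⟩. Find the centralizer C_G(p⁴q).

⟨p⁴q⟩ ⊆ C_G(p⁴q) since powers of p⁴q commute with p⁴q; so |C_G(p⁴q)| ≥ |⟨p⁴q⟩| = 4.
By orbit–stabilizer, |C_G(p⁴q)| = |G| / |conj. class of p⁴q| = 40 / 10 = 4.
The 4 elements commuting with p⁴q are {e, p¹⁰, p⁴q, p⁴q⁻¹}.

Answer: {e, p¹⁰, p⁴q, p⁴q⁻¹}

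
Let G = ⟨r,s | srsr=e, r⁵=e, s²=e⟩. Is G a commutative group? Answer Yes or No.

r·s = rs but s·r = r⁴s, so r·s ≠ s·r and G is not abelian.

Answer: No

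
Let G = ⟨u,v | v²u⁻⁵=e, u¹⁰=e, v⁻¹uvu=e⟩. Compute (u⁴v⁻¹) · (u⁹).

Compute (u⁴v⁻¹) · (u⁹) by multiplying left to right and reducing via the relations at each step:
  (u⁴v⁻¹) · u⁹ = v

Answer: v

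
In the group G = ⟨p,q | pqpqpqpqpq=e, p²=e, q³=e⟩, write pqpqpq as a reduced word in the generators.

Multiply left to right, reducing at each step:
  p · q = pq
  (pq) · p = pqp
  (pqp) · q = pqpq
  (pqpq) · p = pqpqp
  (pqpqp) · q = q²pq²p

Answer: q²pq²p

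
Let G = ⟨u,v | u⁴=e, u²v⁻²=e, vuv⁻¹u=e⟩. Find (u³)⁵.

Compute successive powers of (u³), reducing at each step:
  (u³)²: (u³) · u³ = u²
  (u³)³: (u²) · u³ = u
  (u³)⁴: u · u³ = e
  (u³)⁵: e · u³ = u³

Answer: u³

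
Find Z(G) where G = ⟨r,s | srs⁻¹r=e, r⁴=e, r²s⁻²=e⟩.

An element z ∈ Z(G) iff z commutes with every generator.
For example r² is central: (r²)·r = r³ = r·(r²); (r²)·s = s⁻¹ = s·(r²).
Whereas r ∉ Z(G) since r·s = rs ≠ rs⁻¹ = s·r.
Checking each of the 8 elements this way gives Z(G) = {e, r²}, of order 2.

Answer: {e, r²}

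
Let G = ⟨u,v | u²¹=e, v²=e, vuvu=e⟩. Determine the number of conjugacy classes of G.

The conjugacy classes (representative and size) are:
  [e] (size 1), [u²⁰] (size 2), [u²] (size 2), [u³] (size 2), [u¹⁷] (size 2), [u⁵] (size 2), [u⁶] (size 2), [u⁷] (size 2), [u⁸] (size 2), [u⁹] (size 2), [u¹⁰] (size 2), [v] (size 21).
Class equation: 1 + 2 + 2 + 2 + 2 + 2 + 2 + 2 + 2 + 2 + 2 + 21 = 42 = |G|. So G has 12 conjugacy classes.

Answer: 12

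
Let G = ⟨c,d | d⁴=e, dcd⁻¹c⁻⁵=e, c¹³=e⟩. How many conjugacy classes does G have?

The conjugacy classes (representative and size) are:
  [e] (size 1), [c] (size 4), [c²] (size 4), [c⁹] (size 4), [c¹²d] (size 13), [c⁴d²] (size 13), [c¹²d³] (size 13).
Class equation: 1 + 4 + 4 + 4 + 13 + 13 + 13 = 52 = |G|. So G has 7 conjugacy classes.

Answer: 7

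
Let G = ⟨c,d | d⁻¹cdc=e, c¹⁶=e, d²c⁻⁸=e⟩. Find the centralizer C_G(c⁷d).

⟨c⁷d⟩ ⊆ C_G(c⁷d) since powers of c⁷d commute with c⁷d; so |C_G(c⁷d)| ≥ |⟨c⁷d⟩| = 4.
By orbit–stabilizer, |C_G(c⁷d)| = |G| / |conj. class of c⁷d| = 32 / 8 = 4.
The 4 elements commuting with c⁷d are {e, c⁸, c⁷d, c⁷d⁻¹}.

Answer: {e, c⁸, c⁷d, c⁷d⁻¹}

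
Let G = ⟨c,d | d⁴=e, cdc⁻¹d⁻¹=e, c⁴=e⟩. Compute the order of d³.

Compute successive powers until reaching e:
  (d³)¹ = d³, (d³)² = d², (d³)³ = d, (d³)⁴ = e.
The smallest positive k with (d³)ᵏ = e is 4.

Answer: 4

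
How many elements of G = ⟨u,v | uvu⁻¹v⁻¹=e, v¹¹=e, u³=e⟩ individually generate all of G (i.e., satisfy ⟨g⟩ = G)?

G is cyclic of order 33. An element generates G iff its order is 33, and a cyclic group of order 33 has exactly φ(33) = 20 such elements.

Answer: 20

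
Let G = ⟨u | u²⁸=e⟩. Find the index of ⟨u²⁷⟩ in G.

First find ord(u²⁷) by computing successive powers:
  (u²⁷)¹ = u²⁷, (u²⁷)² = u²⁶, (u²⁷)³ = u²⁵, (u²⁷)⁴ = u²⁴, (u²⁷)⁵ = u²³, (u²⁷)⁶ = u²², (u²⁷)⁷ = u²¹, (u²⁷)⁸ = u²⁰, (u²⁷)⁹ = u¹⁹, (u²⁷)¹⁰ = u¹⁸, (u²⁷)¹¹ = u¹⁷, (u²⁷)¹² = u¹⁶, (u²⁷)¹³ = u¹⁵, (u²⁷)¹⁴ = u¹⁴, (u²⁷)¹⁵ = u¹³, (u²⁷)¹⁶ = u¹², (u²⁷)¹⁷ = u¹¹, (u²⁷)¹⁸ = u¹⁰, (u²⁷)¹⁹ = u⁹, (u²⁷)²⁰ = u⁸, (u²⁷)²¹ = u⁷, (u²⁷)²² = u⁶, (u²⁷)²³ = u⁵, (u²⁷)²⁴ = u⁴, (u²⁷)²⁵ = u³, (u²⁷)²⁶ = u², (u²⁷)²⁷ = u, (u²⁷)²⁸ = e.
So |⟨u²⁷⟩| = ord(u²⁷) = 28. With |G| = 28, by Lagrange [G : ⟨u²⁷⟩] = 28/28 = 1.

Answer: 1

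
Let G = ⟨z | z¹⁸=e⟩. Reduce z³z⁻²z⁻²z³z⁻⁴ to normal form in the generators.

Multiply left to right, reducing at each step:
  (z³) · z⁻² = z
  z · z⁻² = z¹⁷
  (z¹⁷) · z³ = z²
  (z²) · z⁻⁴ = z¹⁶

Answer: z¹⁶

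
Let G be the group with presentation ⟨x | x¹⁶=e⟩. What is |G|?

G is generated by a single element, so G is cyclic. The relator gives x¹⁶ = e and no smaller power is forced to be e, so the 16 powers {e, x, x², x³, x⁴, x⁵, x⁶, x⁷, x⁸, x⁹, x¹², x¹³, x¹¹, x¹⁰, x¹⁴, x¹⁵} are distinct. Hence |G| = 16.

Answer: 16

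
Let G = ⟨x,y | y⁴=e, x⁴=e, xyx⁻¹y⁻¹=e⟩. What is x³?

Compute successive powers of x, reducing at each step:
  x²: x · x = x²
  x³: (x²) · x = x³

Answer: x³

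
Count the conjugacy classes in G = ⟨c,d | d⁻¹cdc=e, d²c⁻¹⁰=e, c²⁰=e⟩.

The conjugacy classes (representative and size) are:
  [e] (size 1), [c] (size 2), [c²] (size 2), [c³] (size 2), [c⁴] (size 2), [c⁵] (size 2), [c¹⁴] (size 2), [c⁷] (size 2), [c⁸] (size 2), [c¹¹] (size 2), [c¹⁰] (size 1), [c²d⁻¹] (size 10), [c⁹d] (size 10).
Class equation: 1 + 2 + 2 + 2 + 2 + 2 + 2 + 2 + 2 + 2 + 1 + 10 + 10 = 40 = |G|. So G has 13 conjugacy classes.

Answer: 13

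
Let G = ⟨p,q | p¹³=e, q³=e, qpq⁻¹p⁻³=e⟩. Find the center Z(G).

An element z ∈ Z(G) iff z commutes with every generator.
For example e is central: e·p = p = p·e; e·q = q = q·e.
Whereas p ∉ Z(G) since p·q = pq ≠ p³q = q·p.
Checking each of the 39 elements this way gives Z(G) = {e}, of order 1.

Answer: {e}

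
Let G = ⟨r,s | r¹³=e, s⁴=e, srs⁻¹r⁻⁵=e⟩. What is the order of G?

Enumerate words in the generators, reducing via the relations: the distinct elements are
  {e, r, s, rs, r², r³, r⁴, r⁵, r⁶, r⁷, r⁸, r⁹, s², s³, rs², rs³, r²s, r³s, r¹², r¹¹, r¹⁰, r⁴s, r⁵s, r⁶s, r⁷s, r⁸s, r⁹s, r²s², r²s³, r³s², r³s³, r¹²s, r¹¹s, r¹⁰s, r⁴s², r⁴s³, r⁵s², r⁵s³, r⁶s², r⁶s³, r⁷s², r⁷s³, r⁸s², r⁸s³, r⁹s², r⁹s³, r¹²s², r¹²s³, r¹¹s², r¹¹s³, r¹⁰s², r¹⁰s³}.
No further products give new elements, so |G| = 52.

Answer: 52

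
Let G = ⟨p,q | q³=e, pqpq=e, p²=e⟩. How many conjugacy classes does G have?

The conjugacy classes (representative and size) are:
  [e] (size 1), [pq²] (size 3), [q²] (size 2).
Class equation: 1 + 3 + 2 = 6 = |G|. So G has 3 conjugacy classes.

Answer: 3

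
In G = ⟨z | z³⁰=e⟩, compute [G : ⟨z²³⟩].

First find ord(z²³) by computing successive powers:
  (z²³)¹ = z²³, (z²³)² = z¹⁶, (z²³)³ = z⁹, (z²³)⁴ = z², (z²³)⁵ = z²⁵, (z²³)⁶ = z¹⁸, (z²³)⁷ = z¹¹, (z²³)⁸ = z⁴, (z²³)⁹ = z²⁷, (z²³)¹⁰ = z²⁰, (z²³)¹¹ = z¹³, (z²³)¹² = z⁶, (z²³)¹³ = z²⁹, (z²³)¹⁴ = z²², (z²³)¹⁵ = z¹⁵, (z²³)¹⁶ = z⁸, (z²³)¹⁷ = z, (z²³)¹⁸ = z²⁴, (z²³)¹⁹ = z¹⁷, (z²³)²⁰ = z¹⁰, (z²³)²¹ = z³, (z²³)²² = z²⁶, (z²³)²³ = z¹⁹, (z²³)²⁴ = z¹², (z²³)²⁵ = z⁵, (z²³)²⁶ = z²⁸, (z²³)²⁷ = z²¹, (z²³)²⁸ = z¹⁴, (z²³)²⁹ = z⁷, (z²³)³⁰ = e.
So |⟨z²³⟩| = ord(z²³) = 30. With |G| = 30, by Lagrange [G : ⟨z²³⟩] = 30/30 = 1.

Answer: 1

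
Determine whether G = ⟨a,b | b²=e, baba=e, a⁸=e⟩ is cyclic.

Every cyclic group is abelian. But a·b = ab while b·a = a⁷b, so a·b ≠ b·a and G is not abelian. Hence G is not cyclic.

Answer: No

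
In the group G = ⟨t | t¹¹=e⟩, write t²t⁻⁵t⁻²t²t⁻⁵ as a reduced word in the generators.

Multiply left to right, reducing at each step:
  (t²) · t⁻⁵ = t⁸
  (t⁸) · t⁻² = t⁶
  (t⁶) · t² = t⁸
  (t⁸) · t⁻⁵ = t³

Answer: t³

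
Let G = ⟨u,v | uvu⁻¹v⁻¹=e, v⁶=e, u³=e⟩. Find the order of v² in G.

Compute successive powers until reaching e:
  (v²)¹ = v², (v²)² = v⁴, (v²)³ = e.
The smallest positive k with (v²)ᵏ = e is 3.

Answer: 3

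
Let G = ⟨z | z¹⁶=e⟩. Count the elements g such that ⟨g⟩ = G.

G is cyclic of order 16. An element generates G iff its order is 16, and a cyclic group of order 16 has exactly φ(16) = 8 such elements.

Answer: 8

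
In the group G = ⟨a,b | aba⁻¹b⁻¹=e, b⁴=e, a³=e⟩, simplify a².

Compute successive powers of a, reducing at each step:
  a²: a · a = a²

Answer: a²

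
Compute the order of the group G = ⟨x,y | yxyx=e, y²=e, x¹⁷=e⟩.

Enumerate words in the generators, reducing via the relations: the distinct elements are
  {e, x, y, xy, x², x³, x⁴, x⁵, x⁶, x⁷, x⁸, x⁹, x²y, x³y, x¹², x¹³, x¹¹, x¹⁰, x¹⁴, x¹⁵, x¹⁶, x⁴y, x⁵y, x⁶y, x⁷y, x⁸y, x⁹y, x¹²y, x¹³y, x¹¹y, x¹⁰y, x¹⁴y, x¹⁵y, x¹⁶y}.
No further products give new elements, so |G| = 34.

Answer: 34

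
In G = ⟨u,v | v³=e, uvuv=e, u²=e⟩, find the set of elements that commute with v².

⟨v²⟩ ⊆ C_G(v²) since powers of v² commute with v²; so |C_G(v²)| ≥ |⟨v²⟩| = 3.
By orbit–stabilizer, |C_G(v²)| = |G| / |conj. class of v²| = 6 / 2 = 3.
The 3 elements commuting with v² are {e, v, v²}.

Answer: {e, v, v²}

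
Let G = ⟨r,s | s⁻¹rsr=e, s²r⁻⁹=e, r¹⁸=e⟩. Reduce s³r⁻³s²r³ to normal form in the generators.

Multiply left to right, reducing at each step:
  (s⁻¹) · r⁻³ = r³s⁻¹
  (r³s⁻¹) · s² = r³s
  (r³s) · r³ = s

Answer: s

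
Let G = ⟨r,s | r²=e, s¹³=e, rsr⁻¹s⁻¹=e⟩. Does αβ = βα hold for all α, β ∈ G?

Each pair of generators commutes: r·s = rs = s·r. Since the generators pairwise commute, every element of G commutes with every other, so G is abelian.

Answer: Yes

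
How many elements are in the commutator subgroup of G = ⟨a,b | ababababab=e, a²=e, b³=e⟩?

G' = [G, G] is generated by all commutators. The generator-pair commutators are: [a, b] = abab².
The subgroup they normally generate is {e, a, b, b², ab, aba, abab, ababa, b²ab²a, b²ab², b²a, ab², ba, bab, baba, ab²ab²a, ab²ab², ab²a, b²ab, b²aba, b²abab, bab²ab², bab²a, bab², abab², ab²ab, ab²aba, ab²abab, abab²ab², abab²a, b²ab²ab, abab²ab, abab²aba, abab²abab, b²ab²abab², b²ab²aba, b²ab²abab, b²abab²ab², b²abab²a, b²abab², babab², bab²ab, bab²aba, bab²abab, babab²ab², babab²a, babab²ab, ab²abab²ab², ab²abab²a, ab²abab², b²abab²ab, b²abab²aba, bab²abab²a, bab²abab², ab²abab²ab, ab²abab²aba, abab²abab²a, abab²abab², abab²abab²ab, bab²abab²ab}, of order 60.
Check: |G/G'| = 60/60 = 1 is the order of the abelianisation.

Answer: 60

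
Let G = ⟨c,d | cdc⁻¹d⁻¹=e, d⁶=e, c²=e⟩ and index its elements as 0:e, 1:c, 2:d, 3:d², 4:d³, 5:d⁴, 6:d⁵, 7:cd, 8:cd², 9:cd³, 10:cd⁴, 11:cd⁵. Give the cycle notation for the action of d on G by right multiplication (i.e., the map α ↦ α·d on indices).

(0 2 3 4 5 6)(1 7 8 9 10 11)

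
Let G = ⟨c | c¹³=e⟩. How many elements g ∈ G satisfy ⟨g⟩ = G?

G is cyclic of order 13. An element generates G iff its order is 13, and a cyclic group of order 13 has exactly φ(13) = 12 such elements.

Answer: 12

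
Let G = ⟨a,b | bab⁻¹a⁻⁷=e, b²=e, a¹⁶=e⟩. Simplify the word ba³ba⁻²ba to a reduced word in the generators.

Multiply left to right, reducing at each step:
  b · a³ = a⁵b
  (a⁵b) · b = a⁵
  (a⁵) · a⁻² = a³
  (a³) · b = a³b
  (a³b) · a = a¹⁰b

Answer: a¹⁰b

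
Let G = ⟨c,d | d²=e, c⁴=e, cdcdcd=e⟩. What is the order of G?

Enumerate words in the generators, reducing via the relations: the distinct elements are
  {c, d, e, cd, c², c³, dc, cdc, c²d, c³d, dc², dc³, cdc², cdc³, c²dc, c³dc, dc²d, cdc²d, c²dc², c²dc³, c³dc², c³dc³, c²dc²d, c³dc²d}.
No further products give new elements, so |G| = 24.

Answer: 24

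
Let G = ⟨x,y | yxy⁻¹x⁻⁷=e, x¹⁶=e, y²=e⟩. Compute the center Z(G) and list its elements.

An element z ∈ Z(G) iff z commutes with every generator.
For example x⁸ is central: (x⁸)·x = x⁹ = x·(x⁸); (x⁸)·y = x⁸y = y·(x⁸).
Whereas x ∉ Z(G) since x·y = xy ≠ x⁷y = y·x.
Checking each of the 32 elements this way gives Z(G) = {e, x⁸}, of order 2.

Answer: {e, x⁸}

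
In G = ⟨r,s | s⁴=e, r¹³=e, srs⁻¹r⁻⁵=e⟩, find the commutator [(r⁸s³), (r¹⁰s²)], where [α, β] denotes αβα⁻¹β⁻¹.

[(r⁸s³), (r¹⁰s²)] = (r⁸s³)·(r¹⁰s²)·(r⁸s³)⁻¹·(r¹⁰s²)⁻¹.
  (r⁸s³) · (r¹⁰s²) = r¹⁰s
  (r¹⁰s) · (r¹²s) = r⁵s²
  (r⁵s²) · (r¹⁰s²) = r⁸

Answer: r⁸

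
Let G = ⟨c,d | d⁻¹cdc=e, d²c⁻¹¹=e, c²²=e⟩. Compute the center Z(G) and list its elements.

An element z ∈ Z(G) iff z commutes with every generator.
For example c¹¹ is central: (c¹¹)·c = c¹² = c·(c¹¹); (c¹¹)·d = d⁻¹ = d·(c¹¹).
Whereas c ∉ Z(G) since c·d = cd ≠ c¹⁰d⁻¹ = d·c.
Checking each of the 44 elements this way gives Z(G) = {e, c¹¹}, of order 2.

Answer: {e, c¹¹}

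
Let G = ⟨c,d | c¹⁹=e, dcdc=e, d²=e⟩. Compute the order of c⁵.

Compute successive powers until reaching e:
  (c⁵)¹ = c⁵, (c⁵)² = c¹⁰, (c⁵)³ = c¹⁵, (c⁵)⁴ = c, (c⁵)⁵ = c⁶, (c⁵)⁶ = c¹¹, (c⁵)⁷ = c¹⁶, (c⁵)⁸ = c², (c⁵)⁹ = c⁷, (c⁵)¹⁰ = c¹², (c⁵)¹¹ = c¹⁷, (c⁵)¹² = c³, (c⁵)¹³ = c⁸, (c⁵)¹⁴ = c¹³, (c⁵)¹⁵ = c¹⁸, (c⁵)¹⁶ = c⁴, (c⁵)¹⁷ = c⁹, (c⁵)¹⁸ = c¹⁴, (c⁵)¹⁹ = e.
The smallest positive k with (c⁵)ᵏ = e is 19.

Answer: 19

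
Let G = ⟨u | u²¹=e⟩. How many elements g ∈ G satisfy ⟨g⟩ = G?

G is cyclic of order 21. An element generates G iff its order is 21, and a cyclic group of order 21 has exactly φ(21) = 12 such elements.

Answer: 12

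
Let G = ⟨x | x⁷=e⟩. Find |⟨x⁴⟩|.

|⟨x⁴⟩| equals the order of x⁴. Compute successive powers until reaching e:
  (x⁴)¹ = x⁴, (x⁴)² = x, (x⁴)³ = x⁵, (x⁴)⁴ = x², (x⁴)⁵ = x⁶, (x⁴)⁶ = x³, (x⁴)⁷ = e.
The smallest positive k with (x⁴)ᵏ = e is 7, so |⟨x⁴⟩| = 7.

Answer: 7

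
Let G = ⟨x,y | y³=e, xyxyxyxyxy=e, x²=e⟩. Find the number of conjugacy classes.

The conjugacy classes (representative and size) are:
  [e] (size 1), [xyxy²xyxy²x] (size 15), [yxyxy²x] (size 20), [xy²xy²x] (size 12), [y²xyxy²] (size 12).
Class equation: 1 + 15 + 20 + 12 + 12 = 60 = |G|. So G has 5 conjugacy classes.

Answer: 5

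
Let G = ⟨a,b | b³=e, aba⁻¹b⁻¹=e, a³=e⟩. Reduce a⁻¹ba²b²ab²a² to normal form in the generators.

Multiply left to right, reducing at each step:
  (a²) · b = a²b
  (a²b) · a² = ab
  (ab) · b² = a
  a · a = a²
  (a²) · b² = a²b²
  (a²b²) · a² = ab²

Answer: ab²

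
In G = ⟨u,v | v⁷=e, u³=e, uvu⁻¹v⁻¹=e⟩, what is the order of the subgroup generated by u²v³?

|⟨u²v³⟩| equals the order of u²v³. Compute successive powers until reaching e:
  (u²v³)¹ = u²v³, (u²v³)² = uv⁶, (u²v³)³ = v², (u²v³)⁴ = u²v⁵, (u²v³)⁵ = uv, (u²v³)⁶ = v⁴, (u²v³)⁷ = u², (u²v³)⁸ = uv³, (u²v³)⁹ = v⁶, (u²v³)¹⁰ = u²v², (u²v³)¹¹ = uv⁵, (u²v³)¹² = v, (u²v³)¹³ = u²v⁴, (u²v³)¹⁴ = u, (u²v³)¹⁵ = v³, (u²v³)¹⁶ = u²v⁶, (u²v³)¹⁷ = uv², (u²v³)¹⁸ = v⁵, (u²v³)¹⁹ = u²v, (u²v³)²⁰ = uv⁴, (u²v³)²¹ = e.
The smallest positive k with (u²v³)ᵏ = e is 21, so |⟨u²v³⟩| = 21.

Answer: 21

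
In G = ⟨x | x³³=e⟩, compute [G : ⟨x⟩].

First find ord(x) by computing successive powers:
  x¹ = x, x² = x², x³ = x³, x⁴ = x⁴, x⁵ = x⁵, x⁶ = x⁶, x⁷ = x⁷, x⁸ = x⁸, x⁹ = x⁹, x¹⁰ = x¹⁰, x¹¹ = x¹¹, x¹² = x¹², x¹³ = x¹³, x¹⁴ = x¹⁴, x¹⁵ = x¹⁵, x¹⁶ = x¹⁶, x¹⁷ = x¹⁷, x¹⁸ = x¹⁸, x¹⁹ = x¹⁹, x²⁰ = x²⁰, x²¹ = x²¹, x²² = x²², x²³ = x²³, x²⁴ = x²⁴, x²⁵ = x²⁵, x²⁶ = x²⁶, x²⁷ = x²⁷, x²⁸ = x²⁸, x²⁹ = x²⁹, x³⁰ = x³⁰, x³¹ = x³¹, x³² = x³², x³³ = e.
So |⟨x⟩| = ord(x) = 33. With |G| = 33, by Lagrange [G : ⟨x⟩] = 33/33 = 1.

Answer: 1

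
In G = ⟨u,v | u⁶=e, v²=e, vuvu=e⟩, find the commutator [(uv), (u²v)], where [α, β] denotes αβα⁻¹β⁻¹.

[(uv), (u²v)] = (uv)·(u²v)·(uv)⁻¹·(u²v)⁻¹.
  (uv) · (u²v) = u⁵
  (u⁵) · (uv) = v
  v · (u²v) = u⁴

Answer: u⁴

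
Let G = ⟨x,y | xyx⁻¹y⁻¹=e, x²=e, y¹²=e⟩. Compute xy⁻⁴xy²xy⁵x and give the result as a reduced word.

Multiply left to right, reducing at each step:
  x · y⁻⁴ = xy⁸
  (xy⁸) · x = y⁸
  (y⁸) · y² = y¹⁰
  (y¹⁰) · x = xy¹⁰
  (xy¹⁰) · y⁵ = xy³
  (xy³) · x = y³

Answer: y³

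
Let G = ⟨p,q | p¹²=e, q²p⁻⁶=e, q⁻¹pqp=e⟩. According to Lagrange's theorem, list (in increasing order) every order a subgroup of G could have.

|G| = 24 = 2³ · 3. By Lagrange's theorem the order of any subgroup divides 24; the divisors of 24 are 1, 2, 3, 4, 6, 8, 12, 24.

Answer: 1, 2, 3, 4, 6, 8, 12, 24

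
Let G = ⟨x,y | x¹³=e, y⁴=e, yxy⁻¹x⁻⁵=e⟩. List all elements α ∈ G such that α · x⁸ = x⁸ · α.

⟨x⁸⟩ ⊆ C_G(x⁸) since powers of x⁸ commute with x⁸; so |C_G(x⁸)| ≥ |⟨x⁸⟩| = 13.
By orbit–stabilizer, |C_G(x⁸)| = |G| / |conj. class of x⁸| = 52 / 4 = 13.
The 13 elements commuting with x⁸ are {e, x, x², x³, x⁴, x⁵, x⁶, x⁷, x⁸, x⁹, x¹⁰, x¹¹, x¹²}.

Answer: {e, x, x², x³, x⁴, x⁵, x⁶, x⁷, x⁸, x⁹, x¹⁰, x¹¹, x¹²}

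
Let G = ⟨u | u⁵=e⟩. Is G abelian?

G has a single generator, so G is cyclic and hence abelian.

Answer: Yes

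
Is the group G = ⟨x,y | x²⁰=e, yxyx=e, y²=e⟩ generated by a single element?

Every cyclic group is abelian. But x·y = xy while y·x = x¹⁹y, so x·y ≠ y·x and G is not abelian. Hence G is not cyclic.

Answer: No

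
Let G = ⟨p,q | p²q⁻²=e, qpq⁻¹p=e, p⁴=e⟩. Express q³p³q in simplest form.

Multiply left to right, reducing at each step:
  (q⁻¹) · p³ = pq⁻¹
  (pq⁻¹) · q = p

Answer: p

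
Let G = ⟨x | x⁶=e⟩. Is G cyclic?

|G| = 6. The element x has order 6 (its powers give 6 distinct elements), so ⟨x⟩ = G and G is cyclic.

Answer: Yes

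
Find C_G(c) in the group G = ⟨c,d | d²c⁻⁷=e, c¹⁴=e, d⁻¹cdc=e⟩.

⟨c⟩ ⊆ C_G(c) since powers of c commute with c; so |C_G(c)| ≥ |⟨c⟩| = 14.
By orbit–stabilizer, |C_G(c)| = |G| / |conj. class of c| = 28 / 2 = 14.
The 14 elements commuting with c are {e, c, c², c³, c⁴, c⁵, c⁶, c⁷, c⁸, c⁹, c¹⁰, c¹¹, c¹², c¹³}.

Answer: {e, c, c², c³, c⁴, c⁵, c⁶, c⁷, c⁸, c⁹, c¹⁰, c¹¹, c¹², c¹³}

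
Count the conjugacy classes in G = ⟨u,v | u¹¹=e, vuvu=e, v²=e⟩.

The conjugacy classes (representative and size) are:
  [e] (size 1), [u¹⁰] (size 2), [u²] (size 2), [u³] (size 2), [u⁷] (size 2), [u⁶] (size 2), [u²v] (size 11).
Class equation: 1 + 2 + 2 + 2 + 2 + 2 + 11 = 22 = |G|. So G has 7 conjugacy classes.

Answer: 7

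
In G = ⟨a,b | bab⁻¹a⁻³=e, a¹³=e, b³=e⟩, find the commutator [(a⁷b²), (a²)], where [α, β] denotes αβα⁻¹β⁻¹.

[(a⁷b²), (a²)] = (a⁷b²)·(a²)·(a⁷b²)⁻¹·(a²)⁻¹.
  (a⁷b²) · (a²) = a¹²b²
  (a¹²b²) · (a⁵b) = a⁵
  (a⁵) · (a¹¹) = a³

Answer: a³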